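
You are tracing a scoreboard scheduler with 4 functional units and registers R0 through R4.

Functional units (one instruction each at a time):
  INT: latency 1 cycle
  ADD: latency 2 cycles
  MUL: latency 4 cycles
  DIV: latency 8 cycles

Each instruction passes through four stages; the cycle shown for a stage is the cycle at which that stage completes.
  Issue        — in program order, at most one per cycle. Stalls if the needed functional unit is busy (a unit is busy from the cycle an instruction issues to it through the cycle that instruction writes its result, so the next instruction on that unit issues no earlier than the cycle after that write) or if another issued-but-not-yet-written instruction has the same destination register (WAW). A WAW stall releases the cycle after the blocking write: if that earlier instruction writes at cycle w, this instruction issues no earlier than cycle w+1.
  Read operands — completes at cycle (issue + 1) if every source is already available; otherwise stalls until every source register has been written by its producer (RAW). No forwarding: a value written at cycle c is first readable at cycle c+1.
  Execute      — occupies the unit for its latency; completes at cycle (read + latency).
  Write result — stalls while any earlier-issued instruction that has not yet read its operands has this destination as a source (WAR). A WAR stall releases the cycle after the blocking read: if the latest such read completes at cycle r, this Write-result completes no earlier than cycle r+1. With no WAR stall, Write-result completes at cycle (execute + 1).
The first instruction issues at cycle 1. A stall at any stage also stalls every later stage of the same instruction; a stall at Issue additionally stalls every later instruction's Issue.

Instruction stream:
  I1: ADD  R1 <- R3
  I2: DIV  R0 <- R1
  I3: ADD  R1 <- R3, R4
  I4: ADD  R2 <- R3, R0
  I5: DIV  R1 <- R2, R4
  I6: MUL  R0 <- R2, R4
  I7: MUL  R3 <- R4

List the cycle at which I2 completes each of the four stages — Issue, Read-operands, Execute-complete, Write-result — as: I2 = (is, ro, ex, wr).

I2 = (2, 6, 14, 15)

c1: I1→ADD
c2: I1 RO | I2→DIV
c4: I1 EX
c5: I1 WR R1
c6: I2 RO | I3→ADD
c7: I3 RO
c9: I3 EX
c10: I3 WR R1
c11: I4→ADD
c14: I2 EX
c15: I2 WR R0
c16: I4 RO | I5→DIV
c17: I6→MUL
c18: I4 EX
c19: I4 WR R2
c20: I5 RO | I6 RO
c24: I6 EX
c25: I6 WR R0
c26: I7→MUL
c27: I7 RO
c28: I5 EX
c29: I5 WR R1
c31: I7 EX
c32: I7 WR R3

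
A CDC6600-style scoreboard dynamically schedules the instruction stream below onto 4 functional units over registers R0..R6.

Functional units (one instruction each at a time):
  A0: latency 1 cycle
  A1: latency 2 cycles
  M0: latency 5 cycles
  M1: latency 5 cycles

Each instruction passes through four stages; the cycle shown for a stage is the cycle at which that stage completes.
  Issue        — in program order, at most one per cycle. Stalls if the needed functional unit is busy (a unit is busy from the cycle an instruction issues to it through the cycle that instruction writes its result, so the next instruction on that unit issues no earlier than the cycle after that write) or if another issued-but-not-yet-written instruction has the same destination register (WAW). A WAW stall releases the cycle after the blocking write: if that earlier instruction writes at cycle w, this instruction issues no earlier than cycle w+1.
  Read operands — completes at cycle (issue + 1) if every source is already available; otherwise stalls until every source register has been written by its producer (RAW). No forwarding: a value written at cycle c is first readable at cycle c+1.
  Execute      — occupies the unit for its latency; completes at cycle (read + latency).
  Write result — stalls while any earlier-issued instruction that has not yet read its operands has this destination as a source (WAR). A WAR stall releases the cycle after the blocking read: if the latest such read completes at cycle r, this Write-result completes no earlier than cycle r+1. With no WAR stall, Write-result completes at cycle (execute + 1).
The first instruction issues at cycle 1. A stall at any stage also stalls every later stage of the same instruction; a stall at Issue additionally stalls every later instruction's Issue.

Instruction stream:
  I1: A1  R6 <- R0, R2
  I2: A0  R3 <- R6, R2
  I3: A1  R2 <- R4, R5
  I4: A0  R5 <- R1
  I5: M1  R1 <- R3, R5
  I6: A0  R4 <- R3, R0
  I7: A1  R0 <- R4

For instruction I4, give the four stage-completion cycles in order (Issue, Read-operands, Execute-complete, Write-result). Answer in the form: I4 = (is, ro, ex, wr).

I4 = (9, 10, 11, 12)

c1: I1 dispatched to A1
c2: I1 operands ready, I2 dispatched to A0
c4: I1 complete
c5: R6←I1
c6: I2 operands ready, I3 dispatched to A1
c7: I2 complete, I3 operands ready
c8: R3←I2
c9: I3 complete, I4 dispatched to A0
c10: R2←I3, I4 operands ready, I5 dispatched to M1
c11: I4 complete
c12: R5←I4
c13: I5 operands ready, I6 dispatched to A0
c14: I6 operands ready, I7 dispatched to A1
c15: I6 complete
c16: R4←I6
c17: I7 operands ready
c18: I5 complete
c19: R1←I5, I7 complete
c20: R0←I7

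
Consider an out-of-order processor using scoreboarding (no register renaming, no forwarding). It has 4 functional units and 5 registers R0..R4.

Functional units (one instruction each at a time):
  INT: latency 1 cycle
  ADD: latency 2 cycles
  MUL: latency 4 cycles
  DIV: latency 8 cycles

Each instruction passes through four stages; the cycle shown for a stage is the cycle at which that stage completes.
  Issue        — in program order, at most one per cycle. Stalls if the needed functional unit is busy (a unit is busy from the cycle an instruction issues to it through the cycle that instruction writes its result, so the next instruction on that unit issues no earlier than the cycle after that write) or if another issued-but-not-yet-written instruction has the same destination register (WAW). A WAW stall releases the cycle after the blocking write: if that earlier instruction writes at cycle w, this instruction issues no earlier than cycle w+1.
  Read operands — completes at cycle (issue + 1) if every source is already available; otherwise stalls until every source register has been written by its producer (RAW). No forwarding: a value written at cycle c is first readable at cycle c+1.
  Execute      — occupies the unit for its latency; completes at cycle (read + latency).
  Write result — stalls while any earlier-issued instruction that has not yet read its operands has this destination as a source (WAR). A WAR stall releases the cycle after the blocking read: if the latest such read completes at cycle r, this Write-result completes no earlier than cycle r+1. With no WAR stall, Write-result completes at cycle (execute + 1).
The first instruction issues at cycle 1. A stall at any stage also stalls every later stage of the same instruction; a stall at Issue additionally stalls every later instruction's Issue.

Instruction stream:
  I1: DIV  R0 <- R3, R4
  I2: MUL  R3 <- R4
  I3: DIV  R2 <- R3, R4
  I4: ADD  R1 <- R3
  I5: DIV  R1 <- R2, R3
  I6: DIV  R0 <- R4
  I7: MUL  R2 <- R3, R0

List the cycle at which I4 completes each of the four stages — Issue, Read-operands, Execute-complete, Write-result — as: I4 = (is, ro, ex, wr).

I1: IS=1 RO=2 EX=10 WR=11
I2: IS=2 RO=3 EX=7 WR=8
I3: IS=12 RO=13 EX=21 WR=22  [struct: DIV busy until I1 writes@11]
I4: IS=13 RO=14 EX=16 WR=17
I5: IS=23 RO=24 EX=32 WR=33  [struct: DIV busy until I3 writes@22]
I6: IS=34 RO=35 EX=43 WR=44  [struct: DIV busy until I5 writes@33]
I7: IS=35 RO=45 EX=49 WR=50  [RAW R0: wait I6 write@44]

I4 = (13, 14, 16, 17)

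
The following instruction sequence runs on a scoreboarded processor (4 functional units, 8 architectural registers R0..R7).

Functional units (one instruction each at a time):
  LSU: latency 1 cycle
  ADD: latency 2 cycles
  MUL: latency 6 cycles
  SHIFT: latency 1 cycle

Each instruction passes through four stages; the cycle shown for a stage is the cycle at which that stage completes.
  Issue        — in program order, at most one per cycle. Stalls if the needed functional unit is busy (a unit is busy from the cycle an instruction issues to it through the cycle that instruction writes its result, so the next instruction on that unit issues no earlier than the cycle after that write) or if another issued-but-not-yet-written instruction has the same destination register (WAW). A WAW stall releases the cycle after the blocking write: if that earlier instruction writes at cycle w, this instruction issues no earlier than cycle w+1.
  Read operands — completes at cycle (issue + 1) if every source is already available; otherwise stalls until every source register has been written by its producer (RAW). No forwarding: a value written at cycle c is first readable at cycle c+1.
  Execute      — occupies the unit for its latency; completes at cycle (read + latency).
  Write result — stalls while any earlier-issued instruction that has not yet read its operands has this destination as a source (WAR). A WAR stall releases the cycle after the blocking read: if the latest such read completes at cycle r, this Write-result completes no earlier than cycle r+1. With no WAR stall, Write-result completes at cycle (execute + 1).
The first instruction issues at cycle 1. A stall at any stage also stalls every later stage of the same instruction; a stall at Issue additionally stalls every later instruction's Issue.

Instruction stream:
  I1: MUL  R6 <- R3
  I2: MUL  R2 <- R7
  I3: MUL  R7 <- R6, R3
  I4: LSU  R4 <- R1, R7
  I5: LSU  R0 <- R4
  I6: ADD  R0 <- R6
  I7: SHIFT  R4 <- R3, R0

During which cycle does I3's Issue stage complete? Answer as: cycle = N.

I1  is:1  ro:2  ex:8  wr:9
I2  is:10  ro:11  ex:17  wr:18  — struct: MUL busy until I1 writes@9
I3  is:19  ro:20  ex:26  wr:27  — struct: MUL busy until I2 writes@18
I4  is:20  ro:28  ex:29  wr:30  — RAW R7: wait I3 write@27
I5  is:31  ro:32  ex:33  wr:34  — struct: LSU busy until I4 writes@30
I6  is:35  ro:36  ex:38  wr:39  — WAW R0: wait I5 write@34
I7  is:36  ro:40  ex:41  wr:42  — RAW R0: wait I6 write@39

cycle = 19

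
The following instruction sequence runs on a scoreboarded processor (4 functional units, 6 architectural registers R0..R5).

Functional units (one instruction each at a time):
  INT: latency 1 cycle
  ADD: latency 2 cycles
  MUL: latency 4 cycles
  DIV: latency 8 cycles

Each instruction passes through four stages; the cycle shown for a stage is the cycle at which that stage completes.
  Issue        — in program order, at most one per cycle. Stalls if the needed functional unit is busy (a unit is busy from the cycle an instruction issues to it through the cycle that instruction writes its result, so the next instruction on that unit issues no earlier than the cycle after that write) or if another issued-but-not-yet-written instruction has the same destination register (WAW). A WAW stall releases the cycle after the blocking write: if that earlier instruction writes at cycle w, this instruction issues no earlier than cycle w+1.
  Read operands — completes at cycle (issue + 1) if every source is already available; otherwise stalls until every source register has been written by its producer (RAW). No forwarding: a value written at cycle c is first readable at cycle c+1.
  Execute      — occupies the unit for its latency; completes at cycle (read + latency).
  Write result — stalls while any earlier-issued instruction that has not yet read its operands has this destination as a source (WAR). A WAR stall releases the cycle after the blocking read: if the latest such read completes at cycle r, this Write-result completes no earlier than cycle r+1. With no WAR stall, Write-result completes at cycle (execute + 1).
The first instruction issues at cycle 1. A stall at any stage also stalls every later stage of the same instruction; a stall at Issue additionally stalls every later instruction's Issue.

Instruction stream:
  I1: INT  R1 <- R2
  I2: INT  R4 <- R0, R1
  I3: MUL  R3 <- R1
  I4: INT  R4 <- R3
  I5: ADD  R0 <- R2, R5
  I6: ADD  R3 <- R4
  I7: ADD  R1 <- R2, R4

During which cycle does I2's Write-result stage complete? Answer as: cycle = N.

I1: IS=1 RO=2 EX=3 WR=4
I2: IS=5 RO=6 EX=7 WR=8  [struct: INT busy until I1 writes@4]
I3: IS=6 RO=7 EX=11 WR=12
I4: IS=9 RO=13 EX=14 WR=15  [struct: INT busy until I2 writes@8; RAW R3: wait I3 write@12]
I5: IS=10 RO=11 EX=13 WR=14
I6: IS=15 RO=16 EX=18 WR=19  [struct: ADD busy until I5 writes@14]
I7: IS=20 RO=21 EX=23 WR=24  [struct: ADD busy until I6 writes@19]

cycle = 8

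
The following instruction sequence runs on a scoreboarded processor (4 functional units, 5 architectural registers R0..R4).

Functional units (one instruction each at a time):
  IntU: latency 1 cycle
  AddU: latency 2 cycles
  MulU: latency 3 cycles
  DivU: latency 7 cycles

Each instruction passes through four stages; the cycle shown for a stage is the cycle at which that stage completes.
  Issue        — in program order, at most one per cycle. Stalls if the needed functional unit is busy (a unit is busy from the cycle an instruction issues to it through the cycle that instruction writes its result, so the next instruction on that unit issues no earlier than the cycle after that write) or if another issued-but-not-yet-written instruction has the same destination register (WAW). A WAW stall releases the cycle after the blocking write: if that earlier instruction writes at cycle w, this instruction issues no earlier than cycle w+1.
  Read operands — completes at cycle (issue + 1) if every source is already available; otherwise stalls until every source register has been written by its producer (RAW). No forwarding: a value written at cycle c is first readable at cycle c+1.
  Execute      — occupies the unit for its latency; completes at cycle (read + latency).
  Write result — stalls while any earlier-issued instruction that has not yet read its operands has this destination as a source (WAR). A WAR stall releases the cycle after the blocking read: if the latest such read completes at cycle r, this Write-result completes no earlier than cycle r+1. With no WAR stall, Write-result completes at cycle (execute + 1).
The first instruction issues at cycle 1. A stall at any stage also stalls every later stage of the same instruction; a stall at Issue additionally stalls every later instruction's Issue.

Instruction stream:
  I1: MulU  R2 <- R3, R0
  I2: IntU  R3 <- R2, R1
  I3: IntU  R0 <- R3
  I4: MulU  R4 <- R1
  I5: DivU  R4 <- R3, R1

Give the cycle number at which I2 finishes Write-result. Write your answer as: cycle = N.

cycle 1: I1 dispatched to MulU
cycle 2: I1 operands ready | I2 dispatched to IntU
cycle 5: I1 complete
cycle 6: R2←I1
cycle 7: I2 operands ready
cycle 8: I2 complete
cycle 9: R3←I2
cycle 10: I3 dispatched to IntU
cycle 11: I3 operands ready | I4 dispatched to MulU
cycle 12: I3 complete | I4 operands ready
cycle 13: R0←I3
cycle 15: I4 complete
cycle 16: R4←I4
cycle 17: I5 dispatched to DivU
cycle 18: I5 operands ready
cycle 25: I5 complete
cycle 26: R4←I5

cycle = 9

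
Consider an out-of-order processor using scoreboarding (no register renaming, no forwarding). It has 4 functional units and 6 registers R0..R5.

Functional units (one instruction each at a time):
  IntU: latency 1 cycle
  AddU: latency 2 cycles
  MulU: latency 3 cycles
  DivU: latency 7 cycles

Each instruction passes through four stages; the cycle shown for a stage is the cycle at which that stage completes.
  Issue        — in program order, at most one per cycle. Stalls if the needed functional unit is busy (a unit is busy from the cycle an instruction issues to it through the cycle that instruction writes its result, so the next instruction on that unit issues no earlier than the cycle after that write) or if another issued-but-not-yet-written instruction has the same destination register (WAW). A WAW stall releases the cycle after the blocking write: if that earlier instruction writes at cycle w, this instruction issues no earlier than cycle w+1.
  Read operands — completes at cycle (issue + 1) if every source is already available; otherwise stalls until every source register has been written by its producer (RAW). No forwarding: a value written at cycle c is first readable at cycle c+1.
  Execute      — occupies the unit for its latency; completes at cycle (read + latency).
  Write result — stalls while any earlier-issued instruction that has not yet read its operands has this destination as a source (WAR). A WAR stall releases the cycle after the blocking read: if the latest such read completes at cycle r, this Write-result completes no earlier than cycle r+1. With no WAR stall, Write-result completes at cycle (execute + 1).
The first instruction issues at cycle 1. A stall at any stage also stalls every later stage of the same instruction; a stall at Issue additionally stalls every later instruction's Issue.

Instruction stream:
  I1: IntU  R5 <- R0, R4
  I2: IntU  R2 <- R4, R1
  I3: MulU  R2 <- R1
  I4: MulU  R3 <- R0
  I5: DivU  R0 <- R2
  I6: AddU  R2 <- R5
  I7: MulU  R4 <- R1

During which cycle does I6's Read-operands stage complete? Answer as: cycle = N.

cycle = 18

[1] I1 dispatched to IntU
[2] I1 operands ready
[3] I1 complete
[4] R5←I1
[5] I2 dispatched to IntU
[6] I2 operands ready
[7] I2 complete
[8] R2←I2
[9] I3 dispatched to MulU
[10] I3 operands ready
[13] I3 complete
[14] R2←I3
[15] I4 dispatched to MulU
[16] I4 operands ready; I5 dispatched to DivU
[17] I5 operands ready; I6 dispatched to AddU
[18] I6 operands ready
[19] I4 complete
[20] R3←I4; I6 complete
[21] R2←I6; I7 dispatched to MulU
[22] I7 operands ready
[24] I5 complete
[25] R0←I5; I7 complete
[26] R4←I7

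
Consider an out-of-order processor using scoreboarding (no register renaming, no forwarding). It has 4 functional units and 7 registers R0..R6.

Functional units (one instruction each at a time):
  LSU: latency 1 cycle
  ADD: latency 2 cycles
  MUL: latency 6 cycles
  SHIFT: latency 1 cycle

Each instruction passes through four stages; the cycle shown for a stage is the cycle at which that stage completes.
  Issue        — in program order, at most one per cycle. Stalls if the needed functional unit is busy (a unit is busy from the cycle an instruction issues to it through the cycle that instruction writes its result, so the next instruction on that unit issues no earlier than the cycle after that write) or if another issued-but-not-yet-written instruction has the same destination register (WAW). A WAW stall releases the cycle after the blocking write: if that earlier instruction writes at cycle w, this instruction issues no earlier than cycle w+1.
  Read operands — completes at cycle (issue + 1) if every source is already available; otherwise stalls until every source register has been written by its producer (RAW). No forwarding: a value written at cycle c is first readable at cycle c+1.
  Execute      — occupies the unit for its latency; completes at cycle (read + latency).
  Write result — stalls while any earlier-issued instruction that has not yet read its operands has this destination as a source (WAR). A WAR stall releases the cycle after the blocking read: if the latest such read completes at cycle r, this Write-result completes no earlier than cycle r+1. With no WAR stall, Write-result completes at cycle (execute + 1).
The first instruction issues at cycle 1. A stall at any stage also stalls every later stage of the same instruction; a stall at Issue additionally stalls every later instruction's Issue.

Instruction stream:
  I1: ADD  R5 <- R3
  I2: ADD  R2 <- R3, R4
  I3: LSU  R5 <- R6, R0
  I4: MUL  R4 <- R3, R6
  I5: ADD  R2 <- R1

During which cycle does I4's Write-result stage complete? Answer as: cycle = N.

cycle = 16

I1 -> (1, 2, 4, 5)
I2 -> (6, 7, 9, 10)  // struct: ADD busy until I1 writes@5
I3 -> (7, 8, 9, 10)
I4 -> (8, 9, 15, 16)
I5 -> (11, 12, 14, 15)  // struct: ADD busy until I2 writes@10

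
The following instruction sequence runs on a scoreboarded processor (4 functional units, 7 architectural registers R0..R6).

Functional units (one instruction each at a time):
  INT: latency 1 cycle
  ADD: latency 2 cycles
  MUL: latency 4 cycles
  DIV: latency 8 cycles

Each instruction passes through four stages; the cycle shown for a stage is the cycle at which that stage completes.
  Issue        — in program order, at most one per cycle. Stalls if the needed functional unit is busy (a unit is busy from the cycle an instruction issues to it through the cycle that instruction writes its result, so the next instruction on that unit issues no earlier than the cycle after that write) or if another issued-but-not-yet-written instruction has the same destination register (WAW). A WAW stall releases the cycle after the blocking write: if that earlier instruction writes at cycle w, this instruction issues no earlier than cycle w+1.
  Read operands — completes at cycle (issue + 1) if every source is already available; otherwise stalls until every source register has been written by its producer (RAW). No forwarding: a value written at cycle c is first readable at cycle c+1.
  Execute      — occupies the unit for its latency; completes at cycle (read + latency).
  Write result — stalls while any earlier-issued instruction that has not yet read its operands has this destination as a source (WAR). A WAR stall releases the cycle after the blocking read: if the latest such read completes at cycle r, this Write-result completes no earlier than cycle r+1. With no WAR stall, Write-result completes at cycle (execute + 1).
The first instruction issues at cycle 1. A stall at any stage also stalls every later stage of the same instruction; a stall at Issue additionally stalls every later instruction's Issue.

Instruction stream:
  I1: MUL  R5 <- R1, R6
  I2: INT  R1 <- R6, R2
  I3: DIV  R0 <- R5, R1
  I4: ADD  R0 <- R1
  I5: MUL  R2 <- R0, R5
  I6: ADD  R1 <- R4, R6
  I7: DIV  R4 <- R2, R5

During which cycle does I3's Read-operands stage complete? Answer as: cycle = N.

cycle 1: issue I1 (MUL)
cycle 2: I1 read-ops | issue I2 (INT)
cycle 3: I2 read-ops | issue I3 (DIV)
cycle 4: I2 finished on INT
cycle 5: I2→R1
cycle 6: I1 finished on MUL
cycle 7: I1→R5
cycle 8: I3 read-ops
cycle 16: I3 finished on DIV
cycle 17: I3→R0
cycle 18: issue I4 (ADD)
cycle 19: I4 read-ops | issue I5 (MUL)
cycle 21: I4 finished on ADD
cycle 22: I4→R0
cycle 23: I5 read-ops | issue I6 (ADD)
cycle 24: I6 read-ops | issue I7 (DIV)
cycle 26: I6 finished on ADD
cycle 27: I5 finished on MUL | I6→R1
cycle 28: I5→R2
cycle 29: I7 read-ops
cycle 37: I7 finished on DIV
cycle 38: I7→R4

cycle = 8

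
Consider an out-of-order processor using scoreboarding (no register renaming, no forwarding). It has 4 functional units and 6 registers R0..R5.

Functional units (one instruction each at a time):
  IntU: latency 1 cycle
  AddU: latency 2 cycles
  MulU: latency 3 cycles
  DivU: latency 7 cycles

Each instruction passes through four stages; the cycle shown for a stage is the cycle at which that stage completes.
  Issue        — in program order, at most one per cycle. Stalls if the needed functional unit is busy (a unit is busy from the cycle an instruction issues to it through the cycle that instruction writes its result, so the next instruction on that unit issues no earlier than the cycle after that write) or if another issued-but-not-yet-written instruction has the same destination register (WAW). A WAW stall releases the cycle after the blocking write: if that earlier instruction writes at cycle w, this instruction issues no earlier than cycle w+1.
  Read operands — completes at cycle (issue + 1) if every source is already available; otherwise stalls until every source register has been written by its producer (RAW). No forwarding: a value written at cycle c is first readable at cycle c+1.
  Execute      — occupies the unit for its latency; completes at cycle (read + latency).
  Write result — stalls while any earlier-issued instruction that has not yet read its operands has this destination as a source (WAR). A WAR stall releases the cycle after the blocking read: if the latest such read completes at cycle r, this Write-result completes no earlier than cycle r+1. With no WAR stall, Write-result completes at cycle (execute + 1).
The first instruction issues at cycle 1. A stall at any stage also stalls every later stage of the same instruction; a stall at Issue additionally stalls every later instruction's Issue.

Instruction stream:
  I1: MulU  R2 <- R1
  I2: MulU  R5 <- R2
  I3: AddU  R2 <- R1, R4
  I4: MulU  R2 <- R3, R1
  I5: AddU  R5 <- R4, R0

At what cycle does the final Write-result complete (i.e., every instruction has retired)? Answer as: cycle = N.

cycle 1: issue I1 (MulU)
cycle 2: I1 read-ops
cycle 5: I1 finished on MulU
cycle 6: I1→R2
cycle 7: issue I2 (MulU)
cycle 8: I2 read-ops | issue I3 (AddU)
cycle 9: I3 read-ops
cycle 11: I2 finished on MulU | I3 finished on AddU
cycle 12: I2→R5 | I3→R2
cycle 13: issue I4 (MulU)
cycle 14: I4 read-ops | issue I5 (AddU)
cycle 15: I5 read-ops
cycle 17: I4 finished on MulU | I5 finished on AddU
cycle 18: I4→R2 | I5→R5

cycle = 18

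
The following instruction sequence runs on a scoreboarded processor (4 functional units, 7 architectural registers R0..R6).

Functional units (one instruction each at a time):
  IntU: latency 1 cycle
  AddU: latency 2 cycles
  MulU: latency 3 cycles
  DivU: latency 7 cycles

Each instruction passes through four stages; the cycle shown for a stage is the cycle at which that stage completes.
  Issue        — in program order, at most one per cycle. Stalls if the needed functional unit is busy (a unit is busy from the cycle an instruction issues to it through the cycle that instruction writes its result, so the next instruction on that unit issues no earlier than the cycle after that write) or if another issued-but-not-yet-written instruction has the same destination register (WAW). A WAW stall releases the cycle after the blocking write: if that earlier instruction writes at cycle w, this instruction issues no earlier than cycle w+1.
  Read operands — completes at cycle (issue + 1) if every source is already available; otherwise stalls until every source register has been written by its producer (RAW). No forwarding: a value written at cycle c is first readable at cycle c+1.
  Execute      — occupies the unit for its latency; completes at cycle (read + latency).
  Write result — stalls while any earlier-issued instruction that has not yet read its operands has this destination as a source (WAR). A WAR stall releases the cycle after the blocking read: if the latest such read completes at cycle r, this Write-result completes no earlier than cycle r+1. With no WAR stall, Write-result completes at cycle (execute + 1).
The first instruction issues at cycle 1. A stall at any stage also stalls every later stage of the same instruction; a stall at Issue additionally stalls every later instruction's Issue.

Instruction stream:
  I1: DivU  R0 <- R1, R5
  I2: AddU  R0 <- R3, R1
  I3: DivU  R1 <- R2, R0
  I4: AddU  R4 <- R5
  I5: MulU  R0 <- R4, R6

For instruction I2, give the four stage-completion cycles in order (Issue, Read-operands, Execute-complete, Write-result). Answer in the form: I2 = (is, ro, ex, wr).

I2 = (11, 12, 14, 15)

1) issue 1, read 2, done 9, write 10
2) issue 11, read 12, done 14, write 15  <WAW R0: wait I1 write@10>
3) issue 12, read 16, done 23, write 24  <RAW R0: wait I2 write@15>
4) issue 16, read 17, done 19, write 20  <struct: AddU busy until I2 writes@15>
5) issue 17, read 21, done 24, write 25  <RAW R4: wait I4 write@20>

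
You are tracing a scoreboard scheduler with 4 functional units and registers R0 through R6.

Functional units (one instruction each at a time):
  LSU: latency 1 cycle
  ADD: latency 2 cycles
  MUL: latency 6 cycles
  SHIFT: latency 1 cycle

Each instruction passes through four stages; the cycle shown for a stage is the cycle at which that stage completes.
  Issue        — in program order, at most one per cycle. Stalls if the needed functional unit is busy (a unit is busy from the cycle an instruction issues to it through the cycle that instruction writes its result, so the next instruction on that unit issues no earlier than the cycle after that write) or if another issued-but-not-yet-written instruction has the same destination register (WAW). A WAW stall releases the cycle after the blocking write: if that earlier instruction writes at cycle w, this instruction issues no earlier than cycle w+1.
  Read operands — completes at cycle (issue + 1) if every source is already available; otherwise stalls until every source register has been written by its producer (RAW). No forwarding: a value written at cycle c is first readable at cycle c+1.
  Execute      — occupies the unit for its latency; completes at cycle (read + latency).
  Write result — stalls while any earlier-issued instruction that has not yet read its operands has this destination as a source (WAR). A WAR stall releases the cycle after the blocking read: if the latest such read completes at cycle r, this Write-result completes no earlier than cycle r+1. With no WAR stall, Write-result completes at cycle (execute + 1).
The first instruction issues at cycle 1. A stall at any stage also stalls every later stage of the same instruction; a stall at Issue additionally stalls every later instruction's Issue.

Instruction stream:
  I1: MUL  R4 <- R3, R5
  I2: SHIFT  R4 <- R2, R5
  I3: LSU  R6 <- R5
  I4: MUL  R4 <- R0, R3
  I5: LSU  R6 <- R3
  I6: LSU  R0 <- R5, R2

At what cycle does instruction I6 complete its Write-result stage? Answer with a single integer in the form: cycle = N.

c1: I1 dispatched to MUL
c2: I1 operands ready
c8: I1 complete
c9: R4←I1
c10: I2 dispatched to SHIFT
c11: I2 operands ready; I3 dispatched to LSU
c12: I2 complete; I3 operands ready
c13: R4←I2; I3 complete
c14: R6←I3; I4 dispatched to MUL
c15: I4 operands ready; I5 dispatched to LSU
c16: I5 operands ready
c17: I5 complete
c18: R6←I5
c19: I6 dispatched to LSU
c20: I6 operands ready
c21: I4 complete; I6 complete
c22: R4←I4; R0←I6

cycle = 22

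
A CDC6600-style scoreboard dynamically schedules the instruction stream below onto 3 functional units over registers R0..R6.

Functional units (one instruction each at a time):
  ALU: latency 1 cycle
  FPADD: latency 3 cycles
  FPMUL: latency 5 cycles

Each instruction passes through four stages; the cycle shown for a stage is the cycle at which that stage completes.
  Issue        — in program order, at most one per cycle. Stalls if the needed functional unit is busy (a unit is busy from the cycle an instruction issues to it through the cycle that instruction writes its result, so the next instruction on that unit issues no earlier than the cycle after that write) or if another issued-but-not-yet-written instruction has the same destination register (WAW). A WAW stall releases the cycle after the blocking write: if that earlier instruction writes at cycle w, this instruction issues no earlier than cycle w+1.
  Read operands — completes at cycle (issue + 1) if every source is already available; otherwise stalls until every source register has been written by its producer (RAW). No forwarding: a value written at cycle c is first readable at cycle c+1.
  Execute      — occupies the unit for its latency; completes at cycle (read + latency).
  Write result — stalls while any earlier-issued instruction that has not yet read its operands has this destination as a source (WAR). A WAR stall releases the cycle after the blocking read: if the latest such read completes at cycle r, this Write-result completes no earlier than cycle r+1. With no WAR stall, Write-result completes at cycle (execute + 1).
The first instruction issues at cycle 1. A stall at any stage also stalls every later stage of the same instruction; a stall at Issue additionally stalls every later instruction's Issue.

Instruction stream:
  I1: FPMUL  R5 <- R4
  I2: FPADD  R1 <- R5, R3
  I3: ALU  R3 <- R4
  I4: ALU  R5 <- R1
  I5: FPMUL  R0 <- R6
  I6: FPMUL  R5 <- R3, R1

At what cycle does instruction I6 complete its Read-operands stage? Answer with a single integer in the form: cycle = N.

I1  is:1  ro:2  ex:7  wr:8
I2  is:2  ro:9  ex:12  wr:13  — RAW R5: wait I1 write@8
I3  is:3  ro:4  ex:5  wr:10  — WAR R3: wait I2 read@9
I4  is:11  ro:14  ex:15  wr:16  — struct: ALU busy until I3 writes@10, RAW R1: wait I2 write@13
I5  is:12  ro:13  ex:18  wr:19
I6  is:20  ro:21  ex:26  wr:27  — struct: FPMUL busy until I5 writes@19

cycle = 21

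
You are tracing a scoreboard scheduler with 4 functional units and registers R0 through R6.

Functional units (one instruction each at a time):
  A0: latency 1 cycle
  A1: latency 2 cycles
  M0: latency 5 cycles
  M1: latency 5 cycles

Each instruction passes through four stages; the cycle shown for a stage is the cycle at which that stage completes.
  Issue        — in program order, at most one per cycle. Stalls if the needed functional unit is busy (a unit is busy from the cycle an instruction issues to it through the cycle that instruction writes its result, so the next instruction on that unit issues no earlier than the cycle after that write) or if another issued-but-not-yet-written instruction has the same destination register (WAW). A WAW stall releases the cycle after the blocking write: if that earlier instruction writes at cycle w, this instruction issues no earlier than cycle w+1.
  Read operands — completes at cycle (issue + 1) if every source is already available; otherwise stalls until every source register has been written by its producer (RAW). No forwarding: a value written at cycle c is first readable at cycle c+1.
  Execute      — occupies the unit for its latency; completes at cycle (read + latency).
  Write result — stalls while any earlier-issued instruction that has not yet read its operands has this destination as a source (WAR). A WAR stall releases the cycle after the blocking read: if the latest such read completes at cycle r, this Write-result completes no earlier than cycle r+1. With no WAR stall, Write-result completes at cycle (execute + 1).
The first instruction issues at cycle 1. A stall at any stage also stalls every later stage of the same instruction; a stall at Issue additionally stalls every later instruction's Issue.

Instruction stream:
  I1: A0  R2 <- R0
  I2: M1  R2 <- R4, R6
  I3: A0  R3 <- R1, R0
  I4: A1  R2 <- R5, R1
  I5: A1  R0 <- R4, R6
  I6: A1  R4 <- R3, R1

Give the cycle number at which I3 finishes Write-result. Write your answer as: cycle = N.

cycle = 9

cycle 1: I1 issues→A0
cycle 2: I1 reads
cycle 3: I1 exec-done
cycle 4: I1 writes R2
cycle 5: I2 issues→M1
cycle 6: I2 reads; I3 issues→A0
cycle 7: I3 reads
cycle 8: I3 exec-done
cycle 9: I3 writes R3
cycle 11: I2 exec-done
cycle 12: I2 writes R2
cycle 13: I4 issues→A1
cycle 14: I4 reads
cycle 16: I4 exec-done
cycle 17: I4 writes R2
cycle 18: I5 issues→A1
cycle 19: I5 reads
cycle 21: I5 exec-done
cycle 22: I5 writes R0
cycle 23: I6 issues→A1
cycle 24: I6 reads
cycle 26: I6 exec-done
cycle 27: I6 writes R4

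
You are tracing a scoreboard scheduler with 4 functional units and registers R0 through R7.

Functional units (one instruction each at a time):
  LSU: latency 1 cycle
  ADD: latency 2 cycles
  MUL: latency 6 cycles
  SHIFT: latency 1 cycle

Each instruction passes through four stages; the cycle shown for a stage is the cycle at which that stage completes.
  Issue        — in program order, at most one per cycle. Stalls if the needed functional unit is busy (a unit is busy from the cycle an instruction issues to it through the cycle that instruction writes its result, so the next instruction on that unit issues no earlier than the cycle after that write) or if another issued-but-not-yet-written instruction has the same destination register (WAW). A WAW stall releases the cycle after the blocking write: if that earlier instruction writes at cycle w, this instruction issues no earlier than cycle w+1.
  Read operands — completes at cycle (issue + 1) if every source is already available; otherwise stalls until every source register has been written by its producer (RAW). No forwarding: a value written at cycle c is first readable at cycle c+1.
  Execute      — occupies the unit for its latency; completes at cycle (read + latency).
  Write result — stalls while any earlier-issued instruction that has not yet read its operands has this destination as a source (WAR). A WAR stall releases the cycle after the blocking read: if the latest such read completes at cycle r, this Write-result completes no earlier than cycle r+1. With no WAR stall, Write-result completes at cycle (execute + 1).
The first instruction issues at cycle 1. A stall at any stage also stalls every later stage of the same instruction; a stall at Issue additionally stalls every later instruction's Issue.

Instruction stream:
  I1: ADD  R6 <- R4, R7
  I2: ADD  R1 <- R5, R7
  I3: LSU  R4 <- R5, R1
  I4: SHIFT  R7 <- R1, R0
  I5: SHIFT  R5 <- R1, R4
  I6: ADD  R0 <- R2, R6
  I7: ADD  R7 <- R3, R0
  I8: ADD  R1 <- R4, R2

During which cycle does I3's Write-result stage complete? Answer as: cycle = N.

c1: I1 dispatched to ADD
c2: I1 operands ready
c4: I1 complete
c5: R6←I1
c6: I2 dispatched to ADD
c7: I2 operands ready | I3 dispatched to LSU
c8: I4 dispatched to SHIFT
c9: I2 complete
c10: R1←I2
c11: I3 operands ready | I4 operands ready
c12: I3 complete | I4 complete
c13: R4←I3 | R7←I4
c14: I5 dispatched to SHIFT
c15: I5 operands ready | I6 dispatched to ADD
c16: I5 complete | I6 operands ready
c17: R5←I5
c18: I6 complete
c19: R0←I6
c20: I7 dispatched to ADD
c21: I7 operands ready
c23: I7 complete
c24: R7←I7
c25: I8 dispatched to ADD
c26: I8 operands ready
c28: I8 complete
c29: R1←I8

cycle = 13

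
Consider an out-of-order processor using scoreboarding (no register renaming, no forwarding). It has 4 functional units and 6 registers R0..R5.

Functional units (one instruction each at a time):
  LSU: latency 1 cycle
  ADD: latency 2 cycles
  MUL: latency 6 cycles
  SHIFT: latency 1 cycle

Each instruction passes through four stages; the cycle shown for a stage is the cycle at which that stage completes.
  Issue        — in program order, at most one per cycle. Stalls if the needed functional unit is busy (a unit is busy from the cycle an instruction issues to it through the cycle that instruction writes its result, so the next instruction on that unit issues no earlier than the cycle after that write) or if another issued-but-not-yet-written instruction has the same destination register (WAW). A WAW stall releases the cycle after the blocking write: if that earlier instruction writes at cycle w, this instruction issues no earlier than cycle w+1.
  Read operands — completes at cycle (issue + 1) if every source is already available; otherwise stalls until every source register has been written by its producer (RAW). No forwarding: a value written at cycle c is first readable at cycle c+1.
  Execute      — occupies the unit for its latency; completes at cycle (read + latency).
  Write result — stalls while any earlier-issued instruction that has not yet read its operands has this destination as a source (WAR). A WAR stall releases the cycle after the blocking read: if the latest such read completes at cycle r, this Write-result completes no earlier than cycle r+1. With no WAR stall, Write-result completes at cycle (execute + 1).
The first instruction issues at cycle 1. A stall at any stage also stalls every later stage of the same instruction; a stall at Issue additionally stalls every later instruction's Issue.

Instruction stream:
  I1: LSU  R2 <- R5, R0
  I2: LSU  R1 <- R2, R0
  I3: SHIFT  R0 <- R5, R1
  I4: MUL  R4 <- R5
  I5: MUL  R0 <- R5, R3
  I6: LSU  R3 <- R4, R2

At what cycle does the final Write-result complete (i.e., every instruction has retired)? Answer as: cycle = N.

cycle = 24

t=1  I1 issues→LSU
t=2  I1 reads
t=3  I1 exec-done
t=4  I1 writes R2
t=5  I2 issues→LSU
t=6  I2 reads, I3 issues→SHIFT
t=7  I2 exec-done, I4 issues→MUL
t=8  I2 writes R1, I4 reads
t=9  I3 reads
t=10  I3 exec-done
t=11  I3 writes R0
t=14  I4 exec-done
t=15  I4 writes R4
t=16  I5 issues→MUL
t=17  I5 reads, I6 issues→LSU
t=18  I6 reads
t=19  I6 exec-done
t=20  I6 writes R3
t=23  I5 exec-done
t=24  I5 writes R0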